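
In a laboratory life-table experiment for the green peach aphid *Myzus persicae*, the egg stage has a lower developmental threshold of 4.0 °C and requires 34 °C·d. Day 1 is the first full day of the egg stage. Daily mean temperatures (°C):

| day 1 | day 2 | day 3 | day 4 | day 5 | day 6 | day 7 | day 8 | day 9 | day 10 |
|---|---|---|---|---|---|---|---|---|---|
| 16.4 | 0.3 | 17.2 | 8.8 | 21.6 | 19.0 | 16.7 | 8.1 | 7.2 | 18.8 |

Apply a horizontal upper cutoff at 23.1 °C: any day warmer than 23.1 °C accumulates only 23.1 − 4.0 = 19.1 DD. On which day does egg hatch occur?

Daily DD above 4.0 °C (capped at 19.1): 12.4, 0.0, 13.2, 4.8, 17.6, 15.0, 12.7, 4.1, 3.2, 14.8.
Cumulative: 12.4, 12.4, 25.6, 30.4, 48.0, 63.0, 75.7, 79.8, 83.0, 97.8.
The total first reaches 34 DD on day 5.

day 5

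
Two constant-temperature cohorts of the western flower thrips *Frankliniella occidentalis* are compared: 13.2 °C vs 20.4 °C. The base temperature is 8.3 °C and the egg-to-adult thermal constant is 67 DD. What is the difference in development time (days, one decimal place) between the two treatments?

At 13.2 °C: 67 / (13.2 − 8.3) = 67 / 4.9 = 13.673 d.
At 20.4 °C: 67 / (20.4 − 8.3) = 67 / 12.1 = 5.537 d.
Difference = |13.673 − 5.537| = 8.136 ≈ 8.1 days.

8.1 days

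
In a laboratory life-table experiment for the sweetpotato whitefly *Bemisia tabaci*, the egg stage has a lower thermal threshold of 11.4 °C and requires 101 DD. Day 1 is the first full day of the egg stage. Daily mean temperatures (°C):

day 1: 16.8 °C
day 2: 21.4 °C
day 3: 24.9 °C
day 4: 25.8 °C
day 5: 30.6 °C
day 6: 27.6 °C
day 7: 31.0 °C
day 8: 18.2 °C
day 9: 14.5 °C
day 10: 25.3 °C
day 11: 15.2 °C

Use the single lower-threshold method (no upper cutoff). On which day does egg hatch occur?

Daily DD above 11.4 °C: 5.4, 10.0, 13.5, 14.4, 19.2, 16.2, 19.6, 6.8, 3.1, 13.9, 3.8.
Cumulative: 5.4, 15.4, 28.9, 43.3, 62.5, 78.7, 98.3, 105.1, 108.2, 122.1, 125.9.
The total first reaches 101 DD on day 8.

day 8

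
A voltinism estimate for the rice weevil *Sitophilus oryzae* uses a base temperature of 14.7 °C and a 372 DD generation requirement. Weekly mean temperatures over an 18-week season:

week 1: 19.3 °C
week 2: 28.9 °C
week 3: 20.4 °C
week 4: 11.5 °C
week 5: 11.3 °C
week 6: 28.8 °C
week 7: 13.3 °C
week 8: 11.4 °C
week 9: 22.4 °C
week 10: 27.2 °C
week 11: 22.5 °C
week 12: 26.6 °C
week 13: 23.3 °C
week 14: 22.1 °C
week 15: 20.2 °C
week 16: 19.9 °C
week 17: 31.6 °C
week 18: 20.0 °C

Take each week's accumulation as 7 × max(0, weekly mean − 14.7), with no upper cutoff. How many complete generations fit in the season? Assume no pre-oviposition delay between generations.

Weekly DD (7 × max(0, T̄ − 14.7)): 32.2, 99.4, 39.9, 0.0, 0.0, 98.7, 0.0, 0.0, 53.9, 87.5, 54.6, 83.3, 60.2, 51.8, 38.5, 36.4, 118.3, 37.1.
Season total = 891.8 DD.
Complete generations = ⌊891.8 / 372⌋ = 2.

2 generations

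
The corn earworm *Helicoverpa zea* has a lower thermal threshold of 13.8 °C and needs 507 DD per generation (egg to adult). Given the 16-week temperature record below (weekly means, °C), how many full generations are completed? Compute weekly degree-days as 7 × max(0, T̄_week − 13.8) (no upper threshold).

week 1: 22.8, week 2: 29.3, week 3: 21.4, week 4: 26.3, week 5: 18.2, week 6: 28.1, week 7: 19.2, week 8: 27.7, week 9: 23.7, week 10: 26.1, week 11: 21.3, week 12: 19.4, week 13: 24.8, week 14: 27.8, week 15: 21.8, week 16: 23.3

Weekly DD (7 × max(0, T̄ − 13.8)): 63.0, 108.5, 53.2, 87.5, 30.8, 100.1, 37.8, 97.3, 69.3, 86.1, 52.5, 39.2, 77.0, 98.0, 56.0, 66.5.
Season total = 1122.8 DD.
Complete generations = ⌊1122.8 / 507⌋ = 2.

2 generations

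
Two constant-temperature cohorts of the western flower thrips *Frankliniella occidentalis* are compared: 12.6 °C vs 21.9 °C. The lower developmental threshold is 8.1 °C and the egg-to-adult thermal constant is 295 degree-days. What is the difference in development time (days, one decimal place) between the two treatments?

At 12.6 °C: 295 / (12.6 − 8.1) = 295 / 4.5 = 65.556 d.
At 21.9 °C: 295 / (21.9 − 8.1) = 295 / 13.8 = 21.377 d.
Difference = |65.556 − 21.377| = 44.179 ≈ 44.2 days.

44.2 days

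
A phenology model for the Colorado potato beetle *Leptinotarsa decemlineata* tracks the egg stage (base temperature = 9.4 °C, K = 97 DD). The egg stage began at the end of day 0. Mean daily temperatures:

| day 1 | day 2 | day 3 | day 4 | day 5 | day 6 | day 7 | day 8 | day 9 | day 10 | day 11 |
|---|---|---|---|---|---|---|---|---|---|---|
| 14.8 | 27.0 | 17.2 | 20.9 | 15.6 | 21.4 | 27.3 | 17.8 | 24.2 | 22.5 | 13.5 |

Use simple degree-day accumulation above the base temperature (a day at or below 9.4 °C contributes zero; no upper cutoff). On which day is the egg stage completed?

day 9

Daily DD above 9.4 °C: 5.4, 17.6, 7.8, 11.5, 6.2, 12.0, 17.9, 8.4, 14.8, 13.1, 4.1.
Cumulative: 5.4, 23.0, 30.8, 42.3, 48.5, 60.5, 78.4, 86.8, 101.6, 114.7, 118.8.
The total first reaches 97 DD on day 9.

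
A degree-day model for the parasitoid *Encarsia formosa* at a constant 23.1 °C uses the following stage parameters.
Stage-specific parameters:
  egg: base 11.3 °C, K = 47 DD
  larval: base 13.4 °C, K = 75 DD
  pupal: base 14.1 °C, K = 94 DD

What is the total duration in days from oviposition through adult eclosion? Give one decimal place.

22.2 days

egg: 47 / (23.1 − 11.3) = 47 / 11.8 = 3.983 d.
larval: 75 / (23.1 − 13.4) = 75 / 9.7 = 7.732 d.
pupal: 94 / (23.1 − 14.1) = 94 / 9.0 = 10.444 d.
Sum = 22.159 ≈ 22.2 days.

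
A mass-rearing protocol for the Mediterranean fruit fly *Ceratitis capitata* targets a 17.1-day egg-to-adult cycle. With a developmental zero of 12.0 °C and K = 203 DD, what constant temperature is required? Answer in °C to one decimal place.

Required daily accumulation = 203 / 17.1 = 11.871 DD/day.
T = T_base + 11.871 = 12.0 + 11.871 = 23.871 ≈ 23.9 °C.

23.9 °C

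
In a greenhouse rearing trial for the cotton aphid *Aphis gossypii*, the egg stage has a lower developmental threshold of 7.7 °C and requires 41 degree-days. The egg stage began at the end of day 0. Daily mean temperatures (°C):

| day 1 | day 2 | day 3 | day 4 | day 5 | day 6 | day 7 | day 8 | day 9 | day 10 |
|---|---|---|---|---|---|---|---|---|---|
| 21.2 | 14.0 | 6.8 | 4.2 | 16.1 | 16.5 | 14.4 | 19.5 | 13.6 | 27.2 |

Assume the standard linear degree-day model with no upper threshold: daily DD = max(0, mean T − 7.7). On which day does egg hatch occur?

Daily DD above 7.7 °C: 13.5, 6.3, 0.0, 0.0, 8.4, 8.8, 6.7, 11.8, 5.9, 19.5.
Cumulative: 13.5, 19.8, 19.8, 19.8, 28.2, 37.0, 43.7, 55.5, 61.4, 80.9.
The total first reaches 41 DD on day 7.

day 7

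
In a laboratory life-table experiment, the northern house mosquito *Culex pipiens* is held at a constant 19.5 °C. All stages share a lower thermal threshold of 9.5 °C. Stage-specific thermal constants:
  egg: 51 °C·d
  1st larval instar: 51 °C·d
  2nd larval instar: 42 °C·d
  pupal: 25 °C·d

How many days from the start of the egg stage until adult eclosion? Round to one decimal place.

Daily accumulation at 19.5 °C = 19.5 − 9.5 = 10.0 DD/day.
Total K = 51 + 51 + 42 + 25 = 169 DD.
Total duration = 169 / 10.0 = 16.900 ≈ 16.9 days.

16.9 days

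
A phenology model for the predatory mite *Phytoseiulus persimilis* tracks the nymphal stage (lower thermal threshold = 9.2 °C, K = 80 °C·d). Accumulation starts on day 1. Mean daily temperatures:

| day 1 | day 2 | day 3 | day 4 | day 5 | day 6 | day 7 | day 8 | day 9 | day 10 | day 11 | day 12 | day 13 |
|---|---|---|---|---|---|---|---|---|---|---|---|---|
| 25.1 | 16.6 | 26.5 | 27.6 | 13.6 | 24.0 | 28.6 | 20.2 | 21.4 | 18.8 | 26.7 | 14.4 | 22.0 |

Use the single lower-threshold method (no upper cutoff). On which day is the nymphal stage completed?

day 7

Daily DD above 9.2 °C: 15.9, 7.4, 17.3, 18.4, 4.4, 14.8, 19.4, 11.0, 12.2, 9.6, 17.5, 5.2, 12.8.
Cumulative: 15.9, 23.3, 40.6, 59.0, 63.4, 78.2, 97.6, 108.6, 120.8, 130.4, 147.9, 153.1, 165.9.
The total first reaches 80 DD on day 7.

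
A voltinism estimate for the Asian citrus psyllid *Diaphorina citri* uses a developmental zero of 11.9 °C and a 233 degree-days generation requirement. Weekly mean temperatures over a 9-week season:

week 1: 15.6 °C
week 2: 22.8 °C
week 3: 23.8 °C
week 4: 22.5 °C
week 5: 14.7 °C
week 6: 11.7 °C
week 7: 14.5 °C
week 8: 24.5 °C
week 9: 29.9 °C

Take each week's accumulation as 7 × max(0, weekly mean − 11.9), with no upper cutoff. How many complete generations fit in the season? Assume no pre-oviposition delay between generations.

Weekly DD (7 × max(0, T̄ − 11.9)): 25.9, 76.3, 83.3, 74.2, 19.6, 0.0, 18.2, 88.2, 126.0.
Season total = 511.7 DD.
Complete generations = ⌊511.7 / 233⌋ = 2.

2 generations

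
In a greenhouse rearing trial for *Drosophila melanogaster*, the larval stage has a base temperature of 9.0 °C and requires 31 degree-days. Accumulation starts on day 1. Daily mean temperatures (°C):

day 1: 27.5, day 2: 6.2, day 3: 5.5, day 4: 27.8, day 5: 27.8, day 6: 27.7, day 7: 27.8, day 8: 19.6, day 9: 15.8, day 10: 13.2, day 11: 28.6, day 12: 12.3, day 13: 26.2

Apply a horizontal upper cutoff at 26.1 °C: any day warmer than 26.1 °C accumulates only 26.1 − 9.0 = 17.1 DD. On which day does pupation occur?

day 4

Daily DD above 9.0 °C (capped at 17.1): 17.1, 0.0, 0.0, 17.1, 17.1, 17.1, 17.1, 10.6, 6.8, 4.2, 17.1, 3.3, 17.1.
Cumulative: 17.1, 17.1, 17.1, 34.2, 51.3, 68.4, 85.5, 96.1, 102.9, 107.1, 124.2, 127.5, 144.6.
The total first reaches 31 DD on day 4.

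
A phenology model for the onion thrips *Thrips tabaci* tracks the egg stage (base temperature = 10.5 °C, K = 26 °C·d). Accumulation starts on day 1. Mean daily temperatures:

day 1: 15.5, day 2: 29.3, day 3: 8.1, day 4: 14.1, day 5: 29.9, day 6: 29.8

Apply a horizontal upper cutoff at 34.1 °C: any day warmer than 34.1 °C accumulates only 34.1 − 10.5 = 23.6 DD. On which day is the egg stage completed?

Daily DD above 10.5 °C (capped at 23.6): 5.0, 18.8, 0.0, 3.6, 19.4, 19.3.
Cumulative: 5.0, 23.8, 23.8, 27.4, 46.8, 66.1.
The total first reaches 26 DD on day 4.

day 4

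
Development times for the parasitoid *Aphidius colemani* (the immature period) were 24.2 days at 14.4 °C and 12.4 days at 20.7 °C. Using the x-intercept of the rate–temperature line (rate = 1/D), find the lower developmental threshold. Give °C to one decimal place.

Equal thermal constants: D₁(T₁ − T_b) = D₂(T₂ − T_b).
24.2·(14.4 − T_b) = 12.4·(20.7 − T_b)
T_b = (24.2·14.4 − 12.4·20.7) / (24.2 − 12.4) = 91.80 / 11.8 = 7.780 °C ≈ 7.8 °C.

7.8 °C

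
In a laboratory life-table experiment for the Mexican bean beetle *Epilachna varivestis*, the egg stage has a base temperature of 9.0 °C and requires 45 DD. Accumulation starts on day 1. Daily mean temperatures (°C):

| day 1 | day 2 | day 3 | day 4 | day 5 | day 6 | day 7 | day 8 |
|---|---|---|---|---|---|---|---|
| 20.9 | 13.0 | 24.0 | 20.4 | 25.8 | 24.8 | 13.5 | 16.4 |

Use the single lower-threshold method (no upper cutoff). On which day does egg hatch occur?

day 5

Daily DD above 9.0 °C: 11.9, 4.0, 15.0, 11.4, 16.8, 15.8, 4.5, 7.4.
Cumulative: 11.9, 15.9, 30.9, 42.3, 59.1, 74.9, 79.4, 86.8.
The total first reaches 45 DD on day 5.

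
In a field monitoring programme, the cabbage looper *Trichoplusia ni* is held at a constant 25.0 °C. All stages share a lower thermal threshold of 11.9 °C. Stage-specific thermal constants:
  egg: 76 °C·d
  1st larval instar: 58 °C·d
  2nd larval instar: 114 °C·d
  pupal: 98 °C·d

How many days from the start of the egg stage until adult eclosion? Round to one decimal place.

26.4 days

Daily accumulation at 25.0 °C = 25.0 − 11.9 = 13.1 DD/day.
Total K = 76 + 58 + 114 + 98 = 346 DD.
Total duration = 346 / 13.1 = 26.412 ≈ 26.4 days.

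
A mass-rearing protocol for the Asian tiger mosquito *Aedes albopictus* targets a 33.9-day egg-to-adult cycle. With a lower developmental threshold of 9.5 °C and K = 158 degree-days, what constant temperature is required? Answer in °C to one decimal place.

14.2 °C

Required daily accumulation = 158 / 33.9 = 4.661 DD/day.
T = T_base + 4.661 = 9.5 + 4.661 = 14.161 ≈ 14.2 °C.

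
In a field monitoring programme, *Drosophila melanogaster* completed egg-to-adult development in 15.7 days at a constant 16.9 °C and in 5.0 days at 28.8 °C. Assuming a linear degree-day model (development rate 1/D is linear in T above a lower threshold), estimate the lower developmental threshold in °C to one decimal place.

Equal thermal constants: D₁(T₁ − T_b) = D₂(T₂ − T_b).
15.7·(16.9 − T_b) = 5.0·(28.8 − T_b)
T_b = (15.7·16.9 − 5.0·28.8) / (15.7 − 5.0) = 121.33 / 10.7 = 11.339 °C ≈ 11.3 °C.

11.3 °C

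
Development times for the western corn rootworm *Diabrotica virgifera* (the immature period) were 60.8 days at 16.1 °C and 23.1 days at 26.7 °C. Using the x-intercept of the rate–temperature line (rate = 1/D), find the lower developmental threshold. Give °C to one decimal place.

9.6 °C

Equal thermal constants: D₁(T₁ − T_b) = D₂(T₂ − T_b).
60.8·(16.1 − T_b) = 23.1·(26.7 − T_b)
T_b = (60.8·16.1 − 23.1·26.7) / (60.8 − 23.1) = 362.11 / 37.7 = 9.605 °C ≈ 9.6 °C.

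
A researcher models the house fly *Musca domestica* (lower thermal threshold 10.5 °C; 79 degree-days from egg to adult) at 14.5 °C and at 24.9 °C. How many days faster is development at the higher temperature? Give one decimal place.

At 14.5 °C: 79 / (14.5 − 10.5) = 79 / 4.0 = 19.750 d.
At 24.9 °C: 79 / (24.9 − 10.5) = 79 / 14.4 = 5.486 d.
Difference = |19.750 − 5.486| = 14.264 ≈ 14.3 days.

14.3 days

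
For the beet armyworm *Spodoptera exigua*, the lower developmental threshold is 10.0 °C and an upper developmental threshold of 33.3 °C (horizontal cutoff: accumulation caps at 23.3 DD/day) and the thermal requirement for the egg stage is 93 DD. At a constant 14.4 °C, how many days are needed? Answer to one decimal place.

21.1 days

Daily accumulation = 14.4 − 10.0 = 4.4 DD/day.
Duration = 93 / 4.4 = 21.136 ≈ 21.1 days.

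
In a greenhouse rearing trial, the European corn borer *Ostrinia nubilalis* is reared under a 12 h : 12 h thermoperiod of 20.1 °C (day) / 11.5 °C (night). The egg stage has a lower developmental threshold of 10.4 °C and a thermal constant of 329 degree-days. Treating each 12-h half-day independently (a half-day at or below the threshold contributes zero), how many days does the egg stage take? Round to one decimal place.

Day half: max(0, 20.1 − 10.4) × 0.5 = 9.7 × 0.5 = 4.85 DD.
Night half: max(0, 11.5 − 10.4) × 0.5 = 1.1 × 0.5 = 0.55 DD.
Per 24 h: 5.40 DD/day.
Duration = 329 / 5.40 = 60.926 ≈ 60.9 days.

60.9 days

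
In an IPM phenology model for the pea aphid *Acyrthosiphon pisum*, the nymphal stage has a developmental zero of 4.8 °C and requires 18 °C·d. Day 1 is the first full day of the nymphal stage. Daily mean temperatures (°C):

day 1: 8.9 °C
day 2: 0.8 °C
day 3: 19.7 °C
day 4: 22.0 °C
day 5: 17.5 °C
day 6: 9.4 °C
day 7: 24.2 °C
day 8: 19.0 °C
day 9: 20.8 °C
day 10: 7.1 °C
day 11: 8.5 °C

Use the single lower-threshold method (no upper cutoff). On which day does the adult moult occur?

Daily DD above 4.8 °C: 4.1, 0.0, 14.9, 17.2, 12.7, 4.6, 19.4, 14.2, 16.0, 2.3, 3.7.
Cumulative: 4.1, 4.1, 19.0, 36.2, 48.9, 53.5, 72.9, 87.1, 103.1, 105.4, 109.1.
The total first reaches 18 DD on day 3.

day 3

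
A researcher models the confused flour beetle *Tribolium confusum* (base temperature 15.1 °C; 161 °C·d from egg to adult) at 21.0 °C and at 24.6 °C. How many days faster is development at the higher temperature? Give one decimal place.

At 21.0 °C: 161 / (21.0 − 15.1) = 161 / 5.9 = 27.288 d.
At 24.6 °C: 161 / (24.6 − 15.1) = 161 / 9.5 = 16.947 d.
Difference = |27.288 − 16.947| = 10.341 ≈ 10.3 days.

10.3 days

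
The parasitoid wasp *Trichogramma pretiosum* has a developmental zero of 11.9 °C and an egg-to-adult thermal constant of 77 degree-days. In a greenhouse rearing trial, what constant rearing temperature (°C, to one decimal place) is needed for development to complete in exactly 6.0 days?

Required daily accumulation = 77 / 6.0 = 12.833 DD/day.
T = T_base + 12.833 = 11.9 + 12.833 = 24.733 ≈ 24.7 °C.

24.7 °C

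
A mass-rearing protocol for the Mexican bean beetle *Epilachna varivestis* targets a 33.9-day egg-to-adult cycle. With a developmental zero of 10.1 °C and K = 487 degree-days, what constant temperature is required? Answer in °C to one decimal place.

Required daily accumulation = 487 / 33.9 = 14.366 DD/day.
T = T_base + 14.366 = 10.1 + 14.366 = 24.466 ≈ 24.5 °C.

24.5 °C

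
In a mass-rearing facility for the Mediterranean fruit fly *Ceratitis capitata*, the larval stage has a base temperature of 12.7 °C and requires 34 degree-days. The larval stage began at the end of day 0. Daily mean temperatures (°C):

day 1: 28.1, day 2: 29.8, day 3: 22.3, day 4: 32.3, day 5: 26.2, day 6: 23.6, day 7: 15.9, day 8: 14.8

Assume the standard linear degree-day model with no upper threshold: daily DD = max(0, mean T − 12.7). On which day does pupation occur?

Daily DD above 12.7 °C: 15.4, 17.1, 9.6, 19.6, 13.5, 10.9, 3.2, 2.1.
Cumulative: 15.4, 32.5, 42.1, 61.7, 75.2, 86.1, 89.3, 91.4.
The total first reaches 34 DD on day 3.

day 3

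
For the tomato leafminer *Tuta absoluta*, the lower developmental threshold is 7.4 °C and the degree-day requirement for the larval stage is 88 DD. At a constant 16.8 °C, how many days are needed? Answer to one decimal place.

9.4 days

Daily accumulation = 16.8 − 7.4 = 9.4 DD/day.
Duration = 88 / 9.4 = 9.362 ≈ 9.4 days.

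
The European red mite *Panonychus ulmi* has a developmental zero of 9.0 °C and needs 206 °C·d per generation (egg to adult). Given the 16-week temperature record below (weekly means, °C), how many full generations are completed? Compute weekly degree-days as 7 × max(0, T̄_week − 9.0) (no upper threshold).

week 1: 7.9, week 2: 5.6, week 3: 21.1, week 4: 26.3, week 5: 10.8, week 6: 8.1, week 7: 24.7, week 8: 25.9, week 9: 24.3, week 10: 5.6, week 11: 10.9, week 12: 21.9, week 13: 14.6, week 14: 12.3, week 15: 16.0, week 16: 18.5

4 generations

Weekly DD (7 × max(0, T̄ − 9.0)): 0.0, 0.0, 84.7, 121.1, 12.6, 0.0, 109.9, 118.3, 107.1, 0.0, 13.3, 90.3, 39.2, 23.1, 49.0, 66.5.
Season total = 835.1 DD.
Complete generations = ⌊835.1 / 206⌋ = 4.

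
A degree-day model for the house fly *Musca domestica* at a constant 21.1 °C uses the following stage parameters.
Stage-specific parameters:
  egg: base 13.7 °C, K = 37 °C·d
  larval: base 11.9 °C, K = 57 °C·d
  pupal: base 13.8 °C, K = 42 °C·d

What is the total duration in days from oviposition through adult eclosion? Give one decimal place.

egg: 37 / (21.1 − 13.7) = 37 / 7.4 = 5.000 d.
larval: 57 / (21.1 − 11.9) = 57 / 9.2 = 6.196 d.
pupal: 42 / (21.1 − 13.8) = 42 / 7.3 = 5.753 d.
Sum = 16.949 ≈ 16.9 days.

16.9 days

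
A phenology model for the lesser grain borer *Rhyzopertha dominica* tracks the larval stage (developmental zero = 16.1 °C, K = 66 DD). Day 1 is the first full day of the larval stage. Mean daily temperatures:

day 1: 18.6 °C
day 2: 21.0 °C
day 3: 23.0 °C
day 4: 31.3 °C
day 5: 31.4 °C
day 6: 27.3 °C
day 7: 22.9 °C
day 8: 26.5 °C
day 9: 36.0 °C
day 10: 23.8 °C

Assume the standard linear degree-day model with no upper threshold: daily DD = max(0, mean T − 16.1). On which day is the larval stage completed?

day 8

Daily DD above 16.1 °C: 2.5, 4.9, 6.9, 15.2, 15.3, 11.2, 6.8, 10.4, 19.9, 7.7.
Cumulative: 2.5, 7.4, 14.3, 29.5, 44.8, 56.0, 62.8, 73.2, 93.1, 100.8.
The total first reaches 66 DD on day 8.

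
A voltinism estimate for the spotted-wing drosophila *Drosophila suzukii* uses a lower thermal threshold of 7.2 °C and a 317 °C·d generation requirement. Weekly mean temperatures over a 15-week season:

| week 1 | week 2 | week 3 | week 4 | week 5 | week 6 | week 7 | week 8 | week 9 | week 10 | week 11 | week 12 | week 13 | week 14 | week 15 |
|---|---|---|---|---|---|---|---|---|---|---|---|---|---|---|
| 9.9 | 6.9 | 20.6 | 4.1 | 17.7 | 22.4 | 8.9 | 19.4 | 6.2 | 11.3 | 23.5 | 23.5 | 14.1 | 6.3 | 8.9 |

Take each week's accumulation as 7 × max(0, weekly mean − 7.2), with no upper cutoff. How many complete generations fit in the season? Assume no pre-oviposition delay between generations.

2 generations

Weekly DD (7 × max(0, T̄ − 7.2)): 18.9, 0.0, 93.8, 0.0, 73.5, 106.4, 11.9, 85.4, 0.0, 28.7, 114.1, 114.1, 48.3, 0.0, 11.9.
Season total = 707.0 DD.
Complete generations = ⌊707.0 / 317⌋ = 2.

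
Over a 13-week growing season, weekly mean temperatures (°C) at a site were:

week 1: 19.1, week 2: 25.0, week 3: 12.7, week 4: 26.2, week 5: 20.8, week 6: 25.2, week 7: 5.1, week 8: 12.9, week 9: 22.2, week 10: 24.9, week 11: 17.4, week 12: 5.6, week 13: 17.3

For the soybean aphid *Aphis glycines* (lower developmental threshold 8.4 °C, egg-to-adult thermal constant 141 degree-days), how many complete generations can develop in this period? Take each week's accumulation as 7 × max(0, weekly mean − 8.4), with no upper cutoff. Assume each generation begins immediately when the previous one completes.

Weekly DD (7 × max(0, T̄ − 8.4)): 74.9, 116.2, 30.1, 124.6, 86.8, 117.6, 0.0, 31.5, 96.6, 115.5, 63.0, 0.0, 62.3.
Season total = 919.1 DD.
Complete generations = ⌊919.1 / 141⌋ = 6.

6 generations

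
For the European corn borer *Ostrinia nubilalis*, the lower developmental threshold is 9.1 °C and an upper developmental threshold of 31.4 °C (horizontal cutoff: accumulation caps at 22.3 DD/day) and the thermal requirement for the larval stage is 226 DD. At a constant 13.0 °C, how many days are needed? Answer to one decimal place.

57.9 days

Daily accumulation = 13.0 − 9.1 = 3.9 DD/day.
Duration = 226 / 3.9 = 57.949 ≈ 57.9 days.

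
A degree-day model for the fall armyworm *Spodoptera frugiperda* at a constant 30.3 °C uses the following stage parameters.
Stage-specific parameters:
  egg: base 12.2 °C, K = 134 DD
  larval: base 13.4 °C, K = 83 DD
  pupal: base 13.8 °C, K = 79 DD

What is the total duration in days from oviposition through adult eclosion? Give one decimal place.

17.1 days

egg: 134 / (30.3 − 12.2) = 134 / 18.1 = 7.403 d.
larval: 83 / (30.3 − 13.4) = 83 / 16.9 = 4.911 d.
pupal: 79 / (30.3 − 13.8) = 79 / 16.5 = 4.788 d.
Sum = 17.102 ≈ 17.1 days.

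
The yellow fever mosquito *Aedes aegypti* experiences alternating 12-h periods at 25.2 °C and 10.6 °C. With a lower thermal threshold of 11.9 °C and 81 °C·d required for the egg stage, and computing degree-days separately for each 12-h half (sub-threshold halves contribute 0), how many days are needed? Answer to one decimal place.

Day half: max(0, 25.2 − 11.9) × 0.5 = 13.3 × 0.5 = 6.65 DD.
Night half: max(0, 10.6 − 11.9) × 0.5 = 0.0 × 0.5 = 0.00 DD.
Per 24 h: 6.65 DD/day.
Duration = 81 / 6.65 = 12.180 ≈ 12.2 days.

12.2 days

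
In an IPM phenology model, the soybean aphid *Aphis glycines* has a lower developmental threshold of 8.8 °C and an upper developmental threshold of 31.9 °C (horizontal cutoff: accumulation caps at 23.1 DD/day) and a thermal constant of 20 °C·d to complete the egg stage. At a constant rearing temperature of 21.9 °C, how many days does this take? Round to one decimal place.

Daily accumulation = 21.9 − 8.8 = 13.1 DD/day.
Duration = 20 / 13.1 = 1.527 ≈ 1.5 days.

1.5 days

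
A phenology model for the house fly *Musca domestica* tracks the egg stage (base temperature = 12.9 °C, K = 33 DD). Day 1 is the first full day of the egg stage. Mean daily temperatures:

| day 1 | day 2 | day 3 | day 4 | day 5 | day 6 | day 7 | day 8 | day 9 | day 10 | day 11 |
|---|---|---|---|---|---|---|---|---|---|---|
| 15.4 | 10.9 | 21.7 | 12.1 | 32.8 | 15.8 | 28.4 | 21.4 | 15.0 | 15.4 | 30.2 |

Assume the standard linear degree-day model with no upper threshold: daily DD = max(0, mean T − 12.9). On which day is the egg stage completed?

day 6

Daily DD above 12.9 °C: 2.5, 0.0, 8.8, 0.0, 19.9, 2.9, 15.5, 8.5, 2.1, 2.5, 17.3.
Cumulative: 2.5, 2.5, 11.3, 11.3, 31.2, 34.1, 49.6, 58.1, 60.2, 62.7, 80.0.
The total first reaches 33 DD on day 6.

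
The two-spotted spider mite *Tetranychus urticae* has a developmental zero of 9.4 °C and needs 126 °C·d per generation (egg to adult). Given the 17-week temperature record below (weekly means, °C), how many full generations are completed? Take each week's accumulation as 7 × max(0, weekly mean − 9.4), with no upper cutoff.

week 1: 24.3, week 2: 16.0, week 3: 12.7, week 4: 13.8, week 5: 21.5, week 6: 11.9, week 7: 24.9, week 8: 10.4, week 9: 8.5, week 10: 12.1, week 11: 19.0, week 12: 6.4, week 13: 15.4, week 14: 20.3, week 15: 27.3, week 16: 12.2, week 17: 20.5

Weekly DD (7 × max(0, T̄ − 9.4)): 104.3, 46.2, 23.1, 30.8, 84.7, 17.5, 108.5, 7.0, 0.0, 18.9, 67.2, 0.0, 42.0, 76.3, 125.3, 19.6, 77.7.
Season total = 849.1 DD.
Complete generations = ⌊849.1 / 126⌋ = 6.

6 generations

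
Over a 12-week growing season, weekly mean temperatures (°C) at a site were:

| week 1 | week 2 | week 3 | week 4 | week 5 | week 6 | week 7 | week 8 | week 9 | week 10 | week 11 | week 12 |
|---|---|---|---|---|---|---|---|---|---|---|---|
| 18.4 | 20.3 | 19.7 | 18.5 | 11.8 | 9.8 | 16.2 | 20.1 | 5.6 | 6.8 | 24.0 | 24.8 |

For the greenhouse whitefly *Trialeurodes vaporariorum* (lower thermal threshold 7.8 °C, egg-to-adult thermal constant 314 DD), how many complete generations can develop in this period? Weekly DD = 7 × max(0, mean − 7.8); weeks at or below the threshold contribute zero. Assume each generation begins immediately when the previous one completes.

Weekly DD (7 × max(0, T̄ − 7.8)): 74.2, 87.5, 83.3, 74.9, 28.0, 14.0, 58.8, 86.1, 0.0, 0.0, 113.4, 119.0.
Season total = 739.2 DD.
Complete generations = ⌊739.2 / 314⌋ = 2.

2 generations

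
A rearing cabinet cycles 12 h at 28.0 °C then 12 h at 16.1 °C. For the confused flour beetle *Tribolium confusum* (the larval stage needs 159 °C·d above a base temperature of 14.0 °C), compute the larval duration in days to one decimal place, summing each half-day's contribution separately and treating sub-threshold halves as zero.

19.8 days

Day half: max(0, 28.0 − 14.0) × 0.5 = 14.0 × 0.5 = 7.00 DD.
Night half: max(0, 16.1 − 14.0) × 0.5 = 2.1 × 0.5 = 1.05 DD.
Per 24 h: 8.05 DD/day.
Duration = 159 / 8.05 = 19.752 ≈ 19.8 days.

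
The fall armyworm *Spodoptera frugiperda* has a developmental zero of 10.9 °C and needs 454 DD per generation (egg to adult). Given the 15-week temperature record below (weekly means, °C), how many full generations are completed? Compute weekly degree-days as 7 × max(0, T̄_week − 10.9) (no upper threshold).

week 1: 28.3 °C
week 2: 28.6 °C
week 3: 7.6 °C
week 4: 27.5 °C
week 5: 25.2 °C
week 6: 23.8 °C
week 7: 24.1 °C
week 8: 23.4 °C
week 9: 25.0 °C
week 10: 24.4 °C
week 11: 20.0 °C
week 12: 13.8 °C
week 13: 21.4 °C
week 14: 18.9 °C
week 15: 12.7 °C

Weekly DD (7 × max(0, T̄ − 10.9)): 121.8, 123.9, 0.0, 116.2, 100.1, 90.3, 92.4, 87.5, 98.7, 94.5, 63.7, 20.3, 73.5, 56.0, 12.6.
Season total = 1151.5 DD.
Complete generations = ⌊1151.5 / 454⌋ = 2.

2 generations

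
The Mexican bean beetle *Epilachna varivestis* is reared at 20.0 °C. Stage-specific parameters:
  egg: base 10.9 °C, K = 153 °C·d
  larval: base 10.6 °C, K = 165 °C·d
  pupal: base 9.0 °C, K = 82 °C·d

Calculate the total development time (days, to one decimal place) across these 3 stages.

41.8 days

egg: 153 / (20.0 − 10.9) = 153 / 9.1 = 16.813 d.
larval: 165 / (20.0 − 10.6) = 165 / 9.4 = 17.553 d.
pupal: 82 / (20.0 − 9.0) = 82 / 11.0 = 7.455 d.
Sum = 41.821 ≈ 41.8 days.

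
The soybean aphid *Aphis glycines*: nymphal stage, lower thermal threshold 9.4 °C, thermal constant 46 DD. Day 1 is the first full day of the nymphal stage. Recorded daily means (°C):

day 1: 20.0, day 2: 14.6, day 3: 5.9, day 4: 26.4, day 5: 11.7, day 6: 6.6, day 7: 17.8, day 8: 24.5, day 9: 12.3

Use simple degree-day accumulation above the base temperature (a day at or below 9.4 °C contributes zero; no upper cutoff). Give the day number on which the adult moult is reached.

day 8

Daily DD above 9.4 °C: 10.6, 5.2, 0.0, 17.0, 2.3, 0.0, 8.4, 15.1, 2.9.
Cumulative: 10.6, 15.8, 15.8, 32.8, 35.1, 35.1, 43.5, 58.6, 61.5.
The total first reaches 46 DD on day 8.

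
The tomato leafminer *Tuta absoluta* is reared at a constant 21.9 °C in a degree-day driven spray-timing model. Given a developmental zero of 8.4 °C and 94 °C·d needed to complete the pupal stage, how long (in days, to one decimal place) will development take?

7.0 days

Daily accumulation = 21.9 − 8.4 = 13.5 DD/day.
Duration = 94 / 13.5 = 6.963 ≈ 7.0 days.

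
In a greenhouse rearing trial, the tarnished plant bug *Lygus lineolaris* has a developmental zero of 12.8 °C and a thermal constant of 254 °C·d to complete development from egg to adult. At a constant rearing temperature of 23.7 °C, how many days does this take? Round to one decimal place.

23.3 days

Daily accumulation = 23.7 − 12.8 = 10.9 DD/day.
Duration = 254 / 10.9 = 23.303 ≈ 23.3 days.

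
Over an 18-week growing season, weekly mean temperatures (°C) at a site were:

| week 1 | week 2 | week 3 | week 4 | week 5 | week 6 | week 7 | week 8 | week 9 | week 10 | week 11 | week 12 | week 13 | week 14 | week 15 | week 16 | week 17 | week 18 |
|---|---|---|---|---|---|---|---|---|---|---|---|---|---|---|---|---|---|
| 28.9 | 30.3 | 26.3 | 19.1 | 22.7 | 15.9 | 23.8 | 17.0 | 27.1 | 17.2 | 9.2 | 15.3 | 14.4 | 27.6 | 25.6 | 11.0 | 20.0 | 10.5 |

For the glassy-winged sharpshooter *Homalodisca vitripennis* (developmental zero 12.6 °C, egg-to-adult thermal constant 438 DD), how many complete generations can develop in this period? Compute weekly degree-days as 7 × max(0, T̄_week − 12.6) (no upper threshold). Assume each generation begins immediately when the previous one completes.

2 generations

Weekly DD (7 × max(0, T̄ − 12.6)): 114.1, 123.9, 95.9, 45.5, 70.7, 23.1, 78.4, 30.8, 101.5, 32.2, 0.0, 18.9, 12.6, 105.0, 91.0, 0.0, 51.8, 0.0.
Season total = 995.4 DD.
Complete generations = ⌊995.4 / 438⌋ = 2.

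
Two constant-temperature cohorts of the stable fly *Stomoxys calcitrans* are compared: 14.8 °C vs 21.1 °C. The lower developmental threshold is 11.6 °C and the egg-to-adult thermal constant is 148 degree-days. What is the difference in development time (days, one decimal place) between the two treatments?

30.7 days

At 14.8 °C: 148 / (14.8 − 11.6) = 148 / 3.2 = 46.250 d.
At 21.1 °C: 148 / (21.1 − 11.6) = 148 / 9.5 = 15.579 d.
Difference = |46.250 − 15.579| = 30.671 ≈ 30.7 days.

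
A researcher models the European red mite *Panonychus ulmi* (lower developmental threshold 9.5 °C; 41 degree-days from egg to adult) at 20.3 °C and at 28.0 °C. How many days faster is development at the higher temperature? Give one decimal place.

At 20.3 °C: 41 / (20.3 − 9.5) = 41 / 10.8 = 3.796 d.
At 28.0 °C: 41 / (28.0 − 9.5) = 41 / 18.5 = 2.216 d.
Difference = |3.796 − 2.216| = 1.580 ≈ 1.6 days.

1.6 days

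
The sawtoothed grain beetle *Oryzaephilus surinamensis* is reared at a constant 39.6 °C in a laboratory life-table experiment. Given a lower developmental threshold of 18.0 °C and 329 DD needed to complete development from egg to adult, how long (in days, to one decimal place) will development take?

Daily accumulation = 39.6 − 18.0 = 21.6 DD/day.
Duration = 329 / 21.6 = 15.231 ≈ 15.2 days.

15.2 days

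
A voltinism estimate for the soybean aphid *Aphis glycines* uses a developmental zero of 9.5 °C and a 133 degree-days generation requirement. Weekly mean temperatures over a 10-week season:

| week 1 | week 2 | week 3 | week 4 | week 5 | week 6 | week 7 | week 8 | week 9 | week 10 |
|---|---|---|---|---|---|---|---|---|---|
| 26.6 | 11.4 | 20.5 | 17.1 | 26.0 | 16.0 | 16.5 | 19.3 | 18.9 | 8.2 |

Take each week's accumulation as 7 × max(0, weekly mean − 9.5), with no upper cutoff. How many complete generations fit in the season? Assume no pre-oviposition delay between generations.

4 generations

Weekly DD (7 × max(0, T̄ − 9.5)): 119.7, 13.3, 77.0, 53.2, 115.5, 45.5, 49.0, 68.6, 65.8, 0.0.
Season total = 607.6 DD.
Complete generations = ⌊607.6 / 133⌋ = 4.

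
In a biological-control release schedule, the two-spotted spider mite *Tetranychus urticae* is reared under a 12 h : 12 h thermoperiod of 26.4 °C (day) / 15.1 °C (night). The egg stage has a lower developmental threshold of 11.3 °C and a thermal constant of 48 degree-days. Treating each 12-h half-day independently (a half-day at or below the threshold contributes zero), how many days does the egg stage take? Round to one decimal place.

Day half: max(0, 26.4 − 11.3) × 0.5 = 15.1 × 0.5 = 7.55 DD.
Night half: max(0, 15.1 − 11.3) × 0.5 = 3.8 × 0.5 = 1.90 DD.
Per 24 h: 9.45 DD/day.
Duration = 48 / 9.45 = 5.079 ≈ 5.1 days.

5.1 days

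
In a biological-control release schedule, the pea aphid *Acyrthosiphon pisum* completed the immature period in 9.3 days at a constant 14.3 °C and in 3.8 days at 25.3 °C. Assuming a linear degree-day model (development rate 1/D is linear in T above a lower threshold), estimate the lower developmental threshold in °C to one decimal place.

6.7 °C

Equal thermal constants: D₁(T₁ − T_b) = D₂(T₂ − T_b).
9.3·(14.3 − T_b) = 3.8·(25.3 − T_b)
T_b = (9.3·14.3 − 3.8·25.3) / (9.3 − 3.8) = 36.85 / 5.5 = 6.700 °C ≈ 6.7 °C.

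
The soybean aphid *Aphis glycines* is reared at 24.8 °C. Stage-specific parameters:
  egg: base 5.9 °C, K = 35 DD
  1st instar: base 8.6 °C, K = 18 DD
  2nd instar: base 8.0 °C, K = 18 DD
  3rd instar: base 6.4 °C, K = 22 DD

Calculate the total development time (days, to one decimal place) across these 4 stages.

5.2 days

egg: 35 / (24.8 − 5.9) = 35 / 18.9 = 1.852 d.
1st instar: 18 / (24.8 − 8.6) = 18 / 16.2 = 1.111 d.
2nd instar: 18 / (24.8 − 8.0) = 18 / 16.8 = 1.071 d.
3rd instar: 22 / (24.8 − 6.4) = 22 / 18.4 = 1.196 d.
Sum = 5.230 ≈ 5.2 days.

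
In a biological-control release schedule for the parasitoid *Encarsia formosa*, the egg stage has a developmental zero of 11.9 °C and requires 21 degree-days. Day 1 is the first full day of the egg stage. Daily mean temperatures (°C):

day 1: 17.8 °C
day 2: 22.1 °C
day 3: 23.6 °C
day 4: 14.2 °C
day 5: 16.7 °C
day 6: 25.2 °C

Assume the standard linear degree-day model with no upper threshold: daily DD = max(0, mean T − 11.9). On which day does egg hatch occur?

day 3

Daily DD above 11.9 °C: 5.9, 10.2, 11.7, 2.3, 4.8, 13.3.
Cumulative: 5.9, 16.1, 27.8, 30.1, 34.9, 48.2.
The total first reaches 21 DD on day 3.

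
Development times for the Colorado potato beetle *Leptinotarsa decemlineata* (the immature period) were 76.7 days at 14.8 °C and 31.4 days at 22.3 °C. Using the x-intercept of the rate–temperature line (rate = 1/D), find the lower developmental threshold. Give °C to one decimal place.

Equal thermal constants: D₁(T₁ − T_b) = D₂(T₂ − T_b).
76.7·(14.8 − T_b) = 31.4·(22.3 − T_b)
T_b = (76.7·14.8 − 31.4·22.3) / (76.7 − 31.4) = 434.94 / 45.3 = 9.601 °C ≈ 9.6 °C.

9.6 °C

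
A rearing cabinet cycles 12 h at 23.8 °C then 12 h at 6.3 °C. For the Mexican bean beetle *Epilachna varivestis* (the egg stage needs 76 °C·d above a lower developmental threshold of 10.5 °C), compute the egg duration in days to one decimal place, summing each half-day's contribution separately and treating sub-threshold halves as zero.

11.4 days

Day half: max(0, 23.8 − 10.5) × 0.5 = 13.3 × 0.5 = 6.65 DD.
Night half: max(0, 6.3 − 10.5) × 0.5 = 0.0 × 0.5 = 0.00 DD.
Per 24 h: 6.65 DD/day.
Duration = 76 / 6.65 = 11.429 ≈ 11.4 days.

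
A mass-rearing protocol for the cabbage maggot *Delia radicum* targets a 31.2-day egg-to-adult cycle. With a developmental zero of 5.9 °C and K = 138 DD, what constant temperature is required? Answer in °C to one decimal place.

10.3 °C

Required daily accumulation = 138 / 31.2 = 4.423 DD/day.
T = T_base + 4.423 = 5.9 + 4.423 = 10.323 ≈ 10.3 °C.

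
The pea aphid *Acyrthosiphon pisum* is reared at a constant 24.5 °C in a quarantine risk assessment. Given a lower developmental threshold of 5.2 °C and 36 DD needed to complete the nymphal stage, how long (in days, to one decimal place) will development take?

Daily accumulation = 24.5 − 5.2 = 19.3 DD/day.
Duration = 36 / 19.3 = 1.865 ≈ 1.9 days.

1.9 days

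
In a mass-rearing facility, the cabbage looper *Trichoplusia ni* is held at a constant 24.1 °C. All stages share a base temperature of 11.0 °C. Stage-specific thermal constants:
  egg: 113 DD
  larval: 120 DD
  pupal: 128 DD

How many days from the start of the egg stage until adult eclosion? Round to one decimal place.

27.6 days

Daily accumulation at 24.1 °C = 24.1 − 11.0 = 13.1 DD/day.
Total K = 113 + 120 + 128 = 361 DD.
Total duration = 361 / 13.1 = 27.557 ≈ 27.6 days.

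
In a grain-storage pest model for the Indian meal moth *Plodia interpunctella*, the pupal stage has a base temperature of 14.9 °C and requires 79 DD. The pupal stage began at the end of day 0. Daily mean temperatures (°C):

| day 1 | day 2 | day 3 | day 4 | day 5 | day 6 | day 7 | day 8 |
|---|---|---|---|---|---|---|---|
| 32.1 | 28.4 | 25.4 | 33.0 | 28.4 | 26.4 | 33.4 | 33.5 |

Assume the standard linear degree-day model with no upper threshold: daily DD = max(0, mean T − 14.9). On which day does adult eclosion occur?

Daily DD above 14.9 °C: 17.2, 13.5, 10.5, 18.1, 13.5, 11.5, 18.5, 18.6.
Cumulative: 17.2, 30.7, 41.2, 59.3, 72.8, 84.3, 102.8, 121.4.
The total first reaches 79 DD on day 6.

day 6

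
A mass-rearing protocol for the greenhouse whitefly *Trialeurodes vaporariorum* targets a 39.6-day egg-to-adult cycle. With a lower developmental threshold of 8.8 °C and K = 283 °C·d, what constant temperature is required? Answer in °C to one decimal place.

15.9 °C

Required daily accumulation = 283 / 39.6 = 7.146 DD/day.
T = T_base + 7.146 = 8.8 + 7.146 = 15.946 ≈ 15.9 °C.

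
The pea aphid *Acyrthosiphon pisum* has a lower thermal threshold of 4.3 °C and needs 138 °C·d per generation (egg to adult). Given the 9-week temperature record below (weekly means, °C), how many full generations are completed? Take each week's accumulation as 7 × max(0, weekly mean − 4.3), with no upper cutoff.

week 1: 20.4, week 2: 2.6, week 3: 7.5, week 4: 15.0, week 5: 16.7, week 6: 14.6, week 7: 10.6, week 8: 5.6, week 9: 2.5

3 generations

Weekly DD (7 × max(0, T̄ − 4.3)): 112.7, 0.0, 22.4, 74.9, 86.8, 72.1, 44.1, 9.1, 0.0.
Season total = 422.1 DD.
Complete generations = ⌊422.1 / 138⌋ = 3.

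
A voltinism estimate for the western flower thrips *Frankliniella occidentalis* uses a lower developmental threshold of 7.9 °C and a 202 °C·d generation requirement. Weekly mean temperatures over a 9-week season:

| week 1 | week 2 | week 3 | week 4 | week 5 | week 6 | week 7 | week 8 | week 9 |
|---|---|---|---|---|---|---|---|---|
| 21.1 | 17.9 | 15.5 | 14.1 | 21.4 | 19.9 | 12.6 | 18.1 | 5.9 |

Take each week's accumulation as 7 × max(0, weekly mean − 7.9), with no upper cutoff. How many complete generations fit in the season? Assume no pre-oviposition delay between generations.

Weekly DD (7 × max(0, T̄ − 7.9)): 92.4, 70.0, 53.2, 43.4, 94.5, 84.0, 32.9, 71.4, 0.0.
Season total = 541.8 DD.
Complete generations = ⌊541.8 / 202⌋ = 2.

2 generations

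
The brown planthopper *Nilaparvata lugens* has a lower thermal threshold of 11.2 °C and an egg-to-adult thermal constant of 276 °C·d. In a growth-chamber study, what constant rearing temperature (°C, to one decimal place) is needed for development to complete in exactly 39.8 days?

Required daily accumulation = 276 / 39.8 = 6.935 DD/day.
T = T_base + 6.935 = 11.2 + 6.935 = 18.135 ≈ 18.1 °C.

18.1 °C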